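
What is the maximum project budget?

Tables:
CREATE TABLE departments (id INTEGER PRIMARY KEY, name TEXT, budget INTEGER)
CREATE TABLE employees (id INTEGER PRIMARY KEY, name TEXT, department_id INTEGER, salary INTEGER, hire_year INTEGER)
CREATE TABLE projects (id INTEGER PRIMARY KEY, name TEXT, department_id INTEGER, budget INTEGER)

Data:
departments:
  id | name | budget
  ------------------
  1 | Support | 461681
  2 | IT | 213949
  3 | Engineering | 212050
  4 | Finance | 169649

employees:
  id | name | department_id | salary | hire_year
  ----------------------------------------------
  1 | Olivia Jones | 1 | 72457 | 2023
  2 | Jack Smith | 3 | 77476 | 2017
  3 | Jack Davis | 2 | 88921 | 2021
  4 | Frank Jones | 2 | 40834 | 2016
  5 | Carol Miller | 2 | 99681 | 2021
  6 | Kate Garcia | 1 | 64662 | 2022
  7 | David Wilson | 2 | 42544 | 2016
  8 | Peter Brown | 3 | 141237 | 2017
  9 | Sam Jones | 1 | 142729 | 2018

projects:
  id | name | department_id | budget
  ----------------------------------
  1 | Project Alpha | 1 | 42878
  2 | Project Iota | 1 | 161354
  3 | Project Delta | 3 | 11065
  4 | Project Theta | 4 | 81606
SELECT MAX(budget) FROM projects

Execution result:
161354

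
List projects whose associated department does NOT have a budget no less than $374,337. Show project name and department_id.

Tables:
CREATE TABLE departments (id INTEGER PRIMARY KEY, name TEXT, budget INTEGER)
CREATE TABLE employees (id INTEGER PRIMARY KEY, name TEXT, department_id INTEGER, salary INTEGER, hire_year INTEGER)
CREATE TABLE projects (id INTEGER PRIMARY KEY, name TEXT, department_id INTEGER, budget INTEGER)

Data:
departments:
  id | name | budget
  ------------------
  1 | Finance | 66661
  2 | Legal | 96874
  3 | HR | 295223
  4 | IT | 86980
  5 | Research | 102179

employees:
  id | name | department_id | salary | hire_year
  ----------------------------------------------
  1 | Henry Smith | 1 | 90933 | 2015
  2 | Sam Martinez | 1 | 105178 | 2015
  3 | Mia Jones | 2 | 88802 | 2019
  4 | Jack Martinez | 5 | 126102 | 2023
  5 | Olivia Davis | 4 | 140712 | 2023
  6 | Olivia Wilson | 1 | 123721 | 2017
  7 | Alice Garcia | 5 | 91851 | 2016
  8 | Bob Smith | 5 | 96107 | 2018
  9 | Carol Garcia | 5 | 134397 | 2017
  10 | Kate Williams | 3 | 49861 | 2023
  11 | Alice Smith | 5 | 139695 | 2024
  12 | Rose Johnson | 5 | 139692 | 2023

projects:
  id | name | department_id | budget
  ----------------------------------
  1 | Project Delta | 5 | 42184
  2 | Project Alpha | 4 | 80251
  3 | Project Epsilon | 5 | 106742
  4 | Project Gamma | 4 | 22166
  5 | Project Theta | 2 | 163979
SELECT name, department_id FROM projects WHERE department_id NOT IN (SELECT id FROM departments WHERE budget >= 374337)

Execution result:
name | department_id
Project Delta | 5
Project Alpha | 4
Project Epsilon | 5
Project Gamma | 4
Project Theta | 2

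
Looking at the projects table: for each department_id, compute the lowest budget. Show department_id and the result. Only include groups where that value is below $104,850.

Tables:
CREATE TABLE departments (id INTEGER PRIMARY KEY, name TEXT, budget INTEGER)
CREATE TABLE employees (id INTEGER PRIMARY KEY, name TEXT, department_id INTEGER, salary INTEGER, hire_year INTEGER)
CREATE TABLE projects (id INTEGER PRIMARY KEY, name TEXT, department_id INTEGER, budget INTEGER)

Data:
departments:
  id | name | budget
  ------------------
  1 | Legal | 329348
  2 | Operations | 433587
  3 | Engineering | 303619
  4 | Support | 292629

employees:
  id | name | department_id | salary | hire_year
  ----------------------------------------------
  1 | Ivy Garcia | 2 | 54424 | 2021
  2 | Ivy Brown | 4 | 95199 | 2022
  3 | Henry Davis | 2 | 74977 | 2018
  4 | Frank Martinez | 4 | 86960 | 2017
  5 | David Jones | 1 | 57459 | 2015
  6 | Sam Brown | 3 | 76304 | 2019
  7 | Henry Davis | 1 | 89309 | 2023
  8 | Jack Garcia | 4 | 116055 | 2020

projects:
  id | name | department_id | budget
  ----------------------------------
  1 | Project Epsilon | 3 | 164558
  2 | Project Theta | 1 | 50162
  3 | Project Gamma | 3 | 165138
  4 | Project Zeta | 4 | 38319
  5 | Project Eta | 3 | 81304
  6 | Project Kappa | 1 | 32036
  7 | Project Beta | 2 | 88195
SELECT department_id, MIN(budget) AS min_budget FROM projects GROUP BY department_id HAVING MIN(budget) < 104850

Execution result:
department_id | min_budget
1 | 32036
2 | 88195
3 | 81304
4 | 38319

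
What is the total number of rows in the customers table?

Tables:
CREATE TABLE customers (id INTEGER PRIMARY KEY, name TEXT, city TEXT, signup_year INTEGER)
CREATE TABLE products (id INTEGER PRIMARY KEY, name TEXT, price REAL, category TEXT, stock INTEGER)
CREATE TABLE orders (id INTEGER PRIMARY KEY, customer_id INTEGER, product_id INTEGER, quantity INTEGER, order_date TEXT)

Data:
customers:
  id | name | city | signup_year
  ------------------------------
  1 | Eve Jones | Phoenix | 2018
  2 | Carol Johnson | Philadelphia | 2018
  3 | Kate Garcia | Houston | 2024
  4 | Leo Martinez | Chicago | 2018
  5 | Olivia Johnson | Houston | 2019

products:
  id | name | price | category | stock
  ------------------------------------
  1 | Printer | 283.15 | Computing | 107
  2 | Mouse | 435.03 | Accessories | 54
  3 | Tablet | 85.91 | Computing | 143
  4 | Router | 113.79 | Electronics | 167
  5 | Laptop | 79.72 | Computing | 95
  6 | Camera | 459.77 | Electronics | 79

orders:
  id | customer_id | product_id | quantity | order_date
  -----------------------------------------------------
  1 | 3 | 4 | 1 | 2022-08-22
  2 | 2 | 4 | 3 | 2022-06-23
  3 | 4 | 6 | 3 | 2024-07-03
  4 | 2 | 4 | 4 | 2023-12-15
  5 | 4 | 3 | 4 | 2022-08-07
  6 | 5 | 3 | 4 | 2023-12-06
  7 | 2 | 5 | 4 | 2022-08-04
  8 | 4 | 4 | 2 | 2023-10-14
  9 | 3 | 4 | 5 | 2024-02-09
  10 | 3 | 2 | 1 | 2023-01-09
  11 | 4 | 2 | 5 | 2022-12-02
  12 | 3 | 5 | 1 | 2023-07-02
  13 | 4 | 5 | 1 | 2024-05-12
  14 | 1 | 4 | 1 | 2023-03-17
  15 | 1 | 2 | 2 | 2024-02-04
SELECT COUNT(*) FROM customers

Execution result:
5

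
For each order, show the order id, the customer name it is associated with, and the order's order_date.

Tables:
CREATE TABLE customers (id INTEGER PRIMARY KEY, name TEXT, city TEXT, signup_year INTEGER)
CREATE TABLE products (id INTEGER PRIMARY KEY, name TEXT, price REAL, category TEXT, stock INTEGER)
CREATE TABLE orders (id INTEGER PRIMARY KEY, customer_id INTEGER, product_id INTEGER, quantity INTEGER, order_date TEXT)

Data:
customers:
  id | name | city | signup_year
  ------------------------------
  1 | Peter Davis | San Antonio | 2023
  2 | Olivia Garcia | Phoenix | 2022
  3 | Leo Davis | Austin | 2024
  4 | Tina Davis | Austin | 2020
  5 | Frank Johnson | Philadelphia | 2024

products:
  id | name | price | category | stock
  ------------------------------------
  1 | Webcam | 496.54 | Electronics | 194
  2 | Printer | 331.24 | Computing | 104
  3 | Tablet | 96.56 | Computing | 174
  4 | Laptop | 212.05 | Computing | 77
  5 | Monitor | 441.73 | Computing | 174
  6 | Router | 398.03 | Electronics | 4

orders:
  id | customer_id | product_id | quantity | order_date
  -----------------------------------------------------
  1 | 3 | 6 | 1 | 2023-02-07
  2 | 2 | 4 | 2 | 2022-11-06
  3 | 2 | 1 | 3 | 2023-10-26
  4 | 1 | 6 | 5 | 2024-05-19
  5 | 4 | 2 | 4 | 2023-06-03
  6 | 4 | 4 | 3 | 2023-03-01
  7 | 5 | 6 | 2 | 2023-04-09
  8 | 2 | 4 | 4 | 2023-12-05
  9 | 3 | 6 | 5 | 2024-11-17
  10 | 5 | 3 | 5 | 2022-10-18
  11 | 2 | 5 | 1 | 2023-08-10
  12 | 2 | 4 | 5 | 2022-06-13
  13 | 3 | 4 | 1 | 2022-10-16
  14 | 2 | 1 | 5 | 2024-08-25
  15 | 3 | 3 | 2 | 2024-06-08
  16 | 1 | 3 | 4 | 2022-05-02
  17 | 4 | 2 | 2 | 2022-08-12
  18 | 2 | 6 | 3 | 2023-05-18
SELECT c.id, p.name AS customer, c.order_date FROM orders c JOIN customers p ON c.customer_id = p.id

Execution result:
id | customer | order_date
1 | Leo Davis | 2023-02-07
2 | Olivia Garcia | 2022-11-06
3 | Olivia Garcia | 2023-10-26
4 | Peter Davis | 2024-05-19
5 | Tina Davis | 2023-06-03
6 | Tina Davis | 2023-03-01
7 | Frank Johnson | 2023-04-09
8 | Olivia Garcia | 2023-12-05
9 | Leo Davis | 2024-11-17
10 | Frank Johnson | 2022-10-18
11 | Olivia Garcia | 2023-08-10
12 | Olivia Garcia | 2022-06-13
13 | Leo Davis | 2022-10-16
14 | Olivia Garcia | 2024-08-25
15 | Leo Davis | 2024-06-08
16 | Peter Davis | 2022-05-02
17 | Tina Davis | 2022-08-12
18 | Olivia Garcia | 2023-05-18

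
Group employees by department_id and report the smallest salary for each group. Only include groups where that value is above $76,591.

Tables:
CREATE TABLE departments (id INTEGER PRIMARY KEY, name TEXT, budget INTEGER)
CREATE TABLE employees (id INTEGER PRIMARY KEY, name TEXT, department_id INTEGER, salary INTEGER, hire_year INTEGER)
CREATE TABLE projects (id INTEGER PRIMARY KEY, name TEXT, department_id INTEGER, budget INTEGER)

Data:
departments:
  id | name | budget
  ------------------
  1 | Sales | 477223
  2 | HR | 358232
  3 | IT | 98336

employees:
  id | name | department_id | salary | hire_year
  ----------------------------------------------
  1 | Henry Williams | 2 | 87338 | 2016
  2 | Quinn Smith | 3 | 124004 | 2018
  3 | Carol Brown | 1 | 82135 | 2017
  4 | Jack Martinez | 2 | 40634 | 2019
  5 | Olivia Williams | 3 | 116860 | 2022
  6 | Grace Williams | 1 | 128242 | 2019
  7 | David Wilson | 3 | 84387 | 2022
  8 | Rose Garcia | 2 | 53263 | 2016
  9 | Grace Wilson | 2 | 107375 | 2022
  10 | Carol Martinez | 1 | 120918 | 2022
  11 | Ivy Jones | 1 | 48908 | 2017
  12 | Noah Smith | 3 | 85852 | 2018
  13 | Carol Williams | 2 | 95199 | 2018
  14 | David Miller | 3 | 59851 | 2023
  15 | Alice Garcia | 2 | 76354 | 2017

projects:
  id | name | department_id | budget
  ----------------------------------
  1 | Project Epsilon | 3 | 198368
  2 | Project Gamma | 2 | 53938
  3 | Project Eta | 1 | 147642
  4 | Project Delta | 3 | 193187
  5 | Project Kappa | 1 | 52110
SELECT department_id, MIN(salary) AS min_salary FROM employees GROUP BY department_id HAVING MIN(salary) > 76591

Execution result:
(no rows)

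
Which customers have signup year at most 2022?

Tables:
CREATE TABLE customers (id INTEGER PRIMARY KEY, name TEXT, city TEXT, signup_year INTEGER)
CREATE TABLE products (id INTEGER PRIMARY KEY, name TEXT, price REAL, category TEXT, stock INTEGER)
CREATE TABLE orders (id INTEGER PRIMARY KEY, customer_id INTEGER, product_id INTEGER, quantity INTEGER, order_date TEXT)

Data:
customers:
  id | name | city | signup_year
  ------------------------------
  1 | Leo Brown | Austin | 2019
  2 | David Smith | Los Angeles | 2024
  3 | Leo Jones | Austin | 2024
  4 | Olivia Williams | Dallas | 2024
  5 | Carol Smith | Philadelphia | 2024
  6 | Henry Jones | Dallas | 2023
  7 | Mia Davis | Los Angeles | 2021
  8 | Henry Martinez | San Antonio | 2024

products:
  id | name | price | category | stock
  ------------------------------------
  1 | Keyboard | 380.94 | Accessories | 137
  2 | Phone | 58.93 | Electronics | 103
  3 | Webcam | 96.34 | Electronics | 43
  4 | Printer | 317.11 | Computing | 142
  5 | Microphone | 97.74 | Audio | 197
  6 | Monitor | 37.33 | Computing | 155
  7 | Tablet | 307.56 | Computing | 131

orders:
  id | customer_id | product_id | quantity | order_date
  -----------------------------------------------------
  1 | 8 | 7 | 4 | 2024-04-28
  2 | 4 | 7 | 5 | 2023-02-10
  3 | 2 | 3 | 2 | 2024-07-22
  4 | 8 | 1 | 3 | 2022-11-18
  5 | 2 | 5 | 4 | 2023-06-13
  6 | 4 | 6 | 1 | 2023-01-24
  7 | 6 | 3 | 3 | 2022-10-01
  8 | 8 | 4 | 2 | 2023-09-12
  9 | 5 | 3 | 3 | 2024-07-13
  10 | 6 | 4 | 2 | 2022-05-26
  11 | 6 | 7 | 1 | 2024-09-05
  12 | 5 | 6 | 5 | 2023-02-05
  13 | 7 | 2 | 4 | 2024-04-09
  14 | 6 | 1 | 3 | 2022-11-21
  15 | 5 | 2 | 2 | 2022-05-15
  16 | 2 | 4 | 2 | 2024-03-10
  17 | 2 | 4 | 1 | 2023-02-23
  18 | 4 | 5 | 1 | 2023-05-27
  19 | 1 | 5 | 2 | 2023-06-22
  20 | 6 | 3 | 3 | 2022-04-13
SELECT name, signup_year FROM customers WHERE signup_year <= 2022

Execution result:
name | signup_year
Leo Brown | 2019
Mia Davis | 2021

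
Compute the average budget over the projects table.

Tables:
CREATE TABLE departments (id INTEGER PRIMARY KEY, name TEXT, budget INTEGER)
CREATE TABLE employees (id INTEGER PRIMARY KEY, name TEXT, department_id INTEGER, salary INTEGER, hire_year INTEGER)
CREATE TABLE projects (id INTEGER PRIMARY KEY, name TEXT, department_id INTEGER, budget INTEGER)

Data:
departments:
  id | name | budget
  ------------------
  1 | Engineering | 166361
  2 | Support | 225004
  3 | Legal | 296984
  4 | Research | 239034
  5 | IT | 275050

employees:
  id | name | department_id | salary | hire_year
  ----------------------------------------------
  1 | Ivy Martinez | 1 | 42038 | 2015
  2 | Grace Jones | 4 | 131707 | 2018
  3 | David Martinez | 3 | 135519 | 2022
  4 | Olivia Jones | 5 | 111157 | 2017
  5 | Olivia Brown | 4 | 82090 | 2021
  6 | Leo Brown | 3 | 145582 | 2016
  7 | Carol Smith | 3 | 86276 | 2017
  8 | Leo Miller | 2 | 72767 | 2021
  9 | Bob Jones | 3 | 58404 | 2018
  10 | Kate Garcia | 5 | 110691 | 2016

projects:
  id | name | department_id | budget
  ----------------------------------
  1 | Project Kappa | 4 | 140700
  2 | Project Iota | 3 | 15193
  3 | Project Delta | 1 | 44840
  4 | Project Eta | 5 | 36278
SELECT AVG(budget) FROM projects

Execution result:
59252.75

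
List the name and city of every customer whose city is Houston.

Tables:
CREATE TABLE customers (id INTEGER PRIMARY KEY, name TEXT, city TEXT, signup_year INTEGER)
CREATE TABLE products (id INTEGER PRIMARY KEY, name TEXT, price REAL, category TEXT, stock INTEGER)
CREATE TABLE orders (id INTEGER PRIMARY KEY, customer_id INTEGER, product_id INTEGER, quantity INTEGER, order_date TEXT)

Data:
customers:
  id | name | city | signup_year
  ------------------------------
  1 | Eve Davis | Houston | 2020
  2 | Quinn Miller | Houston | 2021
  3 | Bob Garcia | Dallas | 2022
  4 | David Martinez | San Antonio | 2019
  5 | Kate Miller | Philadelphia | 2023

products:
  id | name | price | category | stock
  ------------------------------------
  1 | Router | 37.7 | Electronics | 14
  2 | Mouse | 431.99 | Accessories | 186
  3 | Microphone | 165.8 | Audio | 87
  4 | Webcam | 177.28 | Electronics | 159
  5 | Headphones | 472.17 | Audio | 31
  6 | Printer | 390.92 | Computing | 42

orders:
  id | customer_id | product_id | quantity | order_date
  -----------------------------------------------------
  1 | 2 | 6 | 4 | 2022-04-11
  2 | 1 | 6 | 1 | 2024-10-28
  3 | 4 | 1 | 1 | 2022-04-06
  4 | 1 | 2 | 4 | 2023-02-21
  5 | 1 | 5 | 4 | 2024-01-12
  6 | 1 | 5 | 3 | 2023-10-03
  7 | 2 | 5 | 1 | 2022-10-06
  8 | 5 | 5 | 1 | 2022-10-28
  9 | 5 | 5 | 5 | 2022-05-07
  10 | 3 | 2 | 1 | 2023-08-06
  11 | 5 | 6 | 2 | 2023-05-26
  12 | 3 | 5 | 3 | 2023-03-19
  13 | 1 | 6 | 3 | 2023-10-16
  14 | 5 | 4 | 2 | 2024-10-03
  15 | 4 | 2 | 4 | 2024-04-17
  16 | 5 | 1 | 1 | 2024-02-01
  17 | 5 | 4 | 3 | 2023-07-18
SELECT name, city FROM customers WHERE city = 'Houston'

Execution result:
name | city
Eve Davis | Houston
Quinn Miller | Houston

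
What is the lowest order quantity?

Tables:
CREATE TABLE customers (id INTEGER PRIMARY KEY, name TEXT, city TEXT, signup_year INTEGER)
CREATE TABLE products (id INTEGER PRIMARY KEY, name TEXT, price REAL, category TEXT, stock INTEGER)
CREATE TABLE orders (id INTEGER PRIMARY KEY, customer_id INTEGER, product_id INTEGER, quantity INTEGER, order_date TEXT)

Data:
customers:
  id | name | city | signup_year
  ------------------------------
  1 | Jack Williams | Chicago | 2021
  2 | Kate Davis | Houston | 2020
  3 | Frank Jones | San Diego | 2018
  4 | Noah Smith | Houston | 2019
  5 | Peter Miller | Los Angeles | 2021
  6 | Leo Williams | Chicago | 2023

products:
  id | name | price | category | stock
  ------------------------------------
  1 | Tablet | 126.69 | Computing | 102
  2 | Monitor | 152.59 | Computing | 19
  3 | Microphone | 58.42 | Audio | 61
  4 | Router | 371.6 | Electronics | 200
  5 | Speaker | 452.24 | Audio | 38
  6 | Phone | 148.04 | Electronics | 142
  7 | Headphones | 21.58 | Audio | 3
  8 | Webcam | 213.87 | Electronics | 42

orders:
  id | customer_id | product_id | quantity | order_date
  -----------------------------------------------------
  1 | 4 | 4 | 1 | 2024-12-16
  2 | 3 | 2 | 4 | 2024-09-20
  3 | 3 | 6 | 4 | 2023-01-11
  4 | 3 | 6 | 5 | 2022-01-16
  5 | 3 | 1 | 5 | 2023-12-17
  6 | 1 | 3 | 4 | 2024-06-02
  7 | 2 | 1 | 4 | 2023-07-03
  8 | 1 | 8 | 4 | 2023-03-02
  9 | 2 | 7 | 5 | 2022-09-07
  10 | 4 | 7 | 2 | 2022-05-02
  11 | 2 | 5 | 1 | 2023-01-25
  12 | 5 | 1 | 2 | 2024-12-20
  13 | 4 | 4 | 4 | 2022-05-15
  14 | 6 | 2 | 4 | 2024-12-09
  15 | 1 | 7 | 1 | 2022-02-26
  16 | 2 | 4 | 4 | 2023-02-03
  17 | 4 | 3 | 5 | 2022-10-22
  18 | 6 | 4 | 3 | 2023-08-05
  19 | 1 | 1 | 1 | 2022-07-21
SELECT MIN(quantity) FROM orders

Execution result:
1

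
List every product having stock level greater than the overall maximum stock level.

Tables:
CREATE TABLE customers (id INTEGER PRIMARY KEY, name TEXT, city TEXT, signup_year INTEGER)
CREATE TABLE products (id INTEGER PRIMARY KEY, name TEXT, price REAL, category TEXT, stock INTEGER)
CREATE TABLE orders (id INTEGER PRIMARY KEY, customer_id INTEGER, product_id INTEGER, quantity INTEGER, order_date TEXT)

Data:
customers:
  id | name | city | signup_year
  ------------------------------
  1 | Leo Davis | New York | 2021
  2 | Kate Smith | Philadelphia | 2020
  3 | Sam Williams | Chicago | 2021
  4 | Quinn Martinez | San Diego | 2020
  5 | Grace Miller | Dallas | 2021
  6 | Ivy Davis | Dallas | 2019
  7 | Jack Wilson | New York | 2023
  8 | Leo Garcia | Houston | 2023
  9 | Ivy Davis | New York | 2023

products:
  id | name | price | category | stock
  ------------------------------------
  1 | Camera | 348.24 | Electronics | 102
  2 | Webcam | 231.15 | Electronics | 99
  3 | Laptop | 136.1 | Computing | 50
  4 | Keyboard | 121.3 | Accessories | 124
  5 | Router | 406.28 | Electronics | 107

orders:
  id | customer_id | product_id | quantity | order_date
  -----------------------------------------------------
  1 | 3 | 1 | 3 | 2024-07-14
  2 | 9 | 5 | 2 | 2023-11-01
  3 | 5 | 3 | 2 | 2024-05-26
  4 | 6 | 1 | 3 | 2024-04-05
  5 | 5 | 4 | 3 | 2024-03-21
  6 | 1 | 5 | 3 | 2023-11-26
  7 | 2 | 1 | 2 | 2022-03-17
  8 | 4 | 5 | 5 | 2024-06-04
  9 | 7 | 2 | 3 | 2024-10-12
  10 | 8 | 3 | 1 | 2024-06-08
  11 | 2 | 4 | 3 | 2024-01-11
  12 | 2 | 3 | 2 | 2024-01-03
SELECT name, stock FROM products WHERE stock > (SELECT MAX(stock) FROM products)

Execution result:
(no rows)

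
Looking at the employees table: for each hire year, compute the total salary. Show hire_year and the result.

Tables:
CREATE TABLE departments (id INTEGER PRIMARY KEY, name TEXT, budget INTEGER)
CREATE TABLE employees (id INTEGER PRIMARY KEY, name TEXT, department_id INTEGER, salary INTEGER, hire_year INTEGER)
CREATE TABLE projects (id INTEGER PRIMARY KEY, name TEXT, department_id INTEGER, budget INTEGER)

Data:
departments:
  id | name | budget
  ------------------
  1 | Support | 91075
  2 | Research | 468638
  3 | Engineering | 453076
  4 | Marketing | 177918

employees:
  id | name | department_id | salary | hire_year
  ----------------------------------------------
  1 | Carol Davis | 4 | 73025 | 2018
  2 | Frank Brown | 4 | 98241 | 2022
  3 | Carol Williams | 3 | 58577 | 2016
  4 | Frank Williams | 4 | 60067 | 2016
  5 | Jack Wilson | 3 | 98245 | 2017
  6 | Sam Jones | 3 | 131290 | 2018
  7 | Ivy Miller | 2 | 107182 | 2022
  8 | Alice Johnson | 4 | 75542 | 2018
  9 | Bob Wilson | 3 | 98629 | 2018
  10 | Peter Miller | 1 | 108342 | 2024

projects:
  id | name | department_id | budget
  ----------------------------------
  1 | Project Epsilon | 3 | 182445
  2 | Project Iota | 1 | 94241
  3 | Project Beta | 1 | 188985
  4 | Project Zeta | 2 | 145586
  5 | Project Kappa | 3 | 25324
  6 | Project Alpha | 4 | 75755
SELECT hire_year, SUM(salary) AS sum_salary FROM employees GROUP BY hire_year

Execution result:
hire_year | sum_salary
2016 | 118644
2017 | 98245
2018 | 378486
2022 | 205423
2024 | 108342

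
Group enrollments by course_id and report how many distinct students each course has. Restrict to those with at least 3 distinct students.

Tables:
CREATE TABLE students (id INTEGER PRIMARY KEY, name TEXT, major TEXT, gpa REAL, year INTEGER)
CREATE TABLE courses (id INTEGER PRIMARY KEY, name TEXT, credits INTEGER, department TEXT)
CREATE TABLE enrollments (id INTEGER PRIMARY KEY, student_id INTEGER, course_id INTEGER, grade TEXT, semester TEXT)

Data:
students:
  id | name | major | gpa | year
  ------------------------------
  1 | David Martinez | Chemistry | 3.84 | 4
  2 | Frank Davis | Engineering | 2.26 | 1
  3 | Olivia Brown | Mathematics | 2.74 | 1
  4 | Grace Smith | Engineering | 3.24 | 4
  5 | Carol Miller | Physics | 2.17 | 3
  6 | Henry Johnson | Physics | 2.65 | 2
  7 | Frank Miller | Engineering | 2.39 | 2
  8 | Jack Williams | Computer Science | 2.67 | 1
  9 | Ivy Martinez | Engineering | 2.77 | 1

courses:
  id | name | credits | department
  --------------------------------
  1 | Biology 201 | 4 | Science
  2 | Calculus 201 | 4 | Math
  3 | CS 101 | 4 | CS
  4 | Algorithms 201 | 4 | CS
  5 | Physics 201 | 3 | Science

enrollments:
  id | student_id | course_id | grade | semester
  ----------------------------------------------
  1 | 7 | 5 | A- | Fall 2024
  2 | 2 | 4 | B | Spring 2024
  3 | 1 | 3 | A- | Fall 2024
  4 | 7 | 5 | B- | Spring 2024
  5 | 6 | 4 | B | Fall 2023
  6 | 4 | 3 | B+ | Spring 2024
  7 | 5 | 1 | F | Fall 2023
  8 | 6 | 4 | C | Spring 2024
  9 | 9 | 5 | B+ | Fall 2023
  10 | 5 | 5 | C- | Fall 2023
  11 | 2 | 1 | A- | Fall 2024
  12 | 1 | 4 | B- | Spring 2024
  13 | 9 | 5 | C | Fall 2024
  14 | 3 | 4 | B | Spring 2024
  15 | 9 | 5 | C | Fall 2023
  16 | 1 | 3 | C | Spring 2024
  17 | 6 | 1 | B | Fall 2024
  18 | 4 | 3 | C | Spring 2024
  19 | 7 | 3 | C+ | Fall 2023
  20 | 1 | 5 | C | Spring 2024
SELECT course_id, COUNT(DISTINCT student_id) AS distinct_student_count FROM enrollments GROUP BY course_id HAVING COUNT(DISTINCT student_id) >= 3

Execution result:
course_id | distinct_student_count
1 | 3
3 | 3
4 | 4
5 | 4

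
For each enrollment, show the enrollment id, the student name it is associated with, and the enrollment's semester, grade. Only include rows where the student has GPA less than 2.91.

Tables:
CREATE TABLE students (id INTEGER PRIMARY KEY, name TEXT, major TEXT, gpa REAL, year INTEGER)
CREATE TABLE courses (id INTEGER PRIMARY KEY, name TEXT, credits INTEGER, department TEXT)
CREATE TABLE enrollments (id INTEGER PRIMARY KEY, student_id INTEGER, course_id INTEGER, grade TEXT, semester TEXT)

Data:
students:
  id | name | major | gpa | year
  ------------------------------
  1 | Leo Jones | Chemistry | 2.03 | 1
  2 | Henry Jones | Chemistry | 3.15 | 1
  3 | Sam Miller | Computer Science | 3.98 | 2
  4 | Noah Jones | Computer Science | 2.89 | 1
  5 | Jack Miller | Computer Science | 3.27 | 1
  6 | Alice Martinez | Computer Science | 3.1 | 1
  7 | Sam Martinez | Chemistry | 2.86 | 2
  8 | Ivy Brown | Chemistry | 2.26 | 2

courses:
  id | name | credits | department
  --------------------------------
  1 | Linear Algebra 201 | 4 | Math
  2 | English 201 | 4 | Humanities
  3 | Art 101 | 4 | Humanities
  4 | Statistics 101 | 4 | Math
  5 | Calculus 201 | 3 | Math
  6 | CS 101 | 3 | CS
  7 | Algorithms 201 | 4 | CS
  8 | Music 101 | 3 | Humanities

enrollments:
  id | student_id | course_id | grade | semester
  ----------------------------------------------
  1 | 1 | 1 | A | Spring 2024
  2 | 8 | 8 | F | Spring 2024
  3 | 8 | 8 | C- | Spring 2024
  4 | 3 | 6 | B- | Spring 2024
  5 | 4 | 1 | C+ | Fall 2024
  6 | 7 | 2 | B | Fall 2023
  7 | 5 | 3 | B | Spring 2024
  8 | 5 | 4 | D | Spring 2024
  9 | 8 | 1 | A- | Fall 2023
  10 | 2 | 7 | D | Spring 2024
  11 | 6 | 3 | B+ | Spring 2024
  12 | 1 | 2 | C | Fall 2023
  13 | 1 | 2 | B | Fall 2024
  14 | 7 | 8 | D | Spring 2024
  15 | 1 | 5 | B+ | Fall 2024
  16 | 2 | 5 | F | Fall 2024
SELECT c.id, p.name AS student, c.semester, c.grade FROM enrollments c JOIN students p ON c.student_id = p.id WHERE p.gpa < 2.91

Execution result:
id | student | semester | grade
1 | Leo Jones | Spring 2024 | A
2 | Ivy Brown | Spring 2024 | F
3 | Ivy Brown | Spring 2024 | C-
5 | Noah Jones | Fall 2024 | C+
6 | Sam Martinez | Fall 2023 | B
9 | Ivy Brown | Fall 2023 | A-
12 | Leo Jones | Fall 2023 | C
13 | Leo Jones | Fall 2024 | B
14 | Sam Martinez | Spring 2024 | D
15 | Leo Jones | Fall 2024 | B+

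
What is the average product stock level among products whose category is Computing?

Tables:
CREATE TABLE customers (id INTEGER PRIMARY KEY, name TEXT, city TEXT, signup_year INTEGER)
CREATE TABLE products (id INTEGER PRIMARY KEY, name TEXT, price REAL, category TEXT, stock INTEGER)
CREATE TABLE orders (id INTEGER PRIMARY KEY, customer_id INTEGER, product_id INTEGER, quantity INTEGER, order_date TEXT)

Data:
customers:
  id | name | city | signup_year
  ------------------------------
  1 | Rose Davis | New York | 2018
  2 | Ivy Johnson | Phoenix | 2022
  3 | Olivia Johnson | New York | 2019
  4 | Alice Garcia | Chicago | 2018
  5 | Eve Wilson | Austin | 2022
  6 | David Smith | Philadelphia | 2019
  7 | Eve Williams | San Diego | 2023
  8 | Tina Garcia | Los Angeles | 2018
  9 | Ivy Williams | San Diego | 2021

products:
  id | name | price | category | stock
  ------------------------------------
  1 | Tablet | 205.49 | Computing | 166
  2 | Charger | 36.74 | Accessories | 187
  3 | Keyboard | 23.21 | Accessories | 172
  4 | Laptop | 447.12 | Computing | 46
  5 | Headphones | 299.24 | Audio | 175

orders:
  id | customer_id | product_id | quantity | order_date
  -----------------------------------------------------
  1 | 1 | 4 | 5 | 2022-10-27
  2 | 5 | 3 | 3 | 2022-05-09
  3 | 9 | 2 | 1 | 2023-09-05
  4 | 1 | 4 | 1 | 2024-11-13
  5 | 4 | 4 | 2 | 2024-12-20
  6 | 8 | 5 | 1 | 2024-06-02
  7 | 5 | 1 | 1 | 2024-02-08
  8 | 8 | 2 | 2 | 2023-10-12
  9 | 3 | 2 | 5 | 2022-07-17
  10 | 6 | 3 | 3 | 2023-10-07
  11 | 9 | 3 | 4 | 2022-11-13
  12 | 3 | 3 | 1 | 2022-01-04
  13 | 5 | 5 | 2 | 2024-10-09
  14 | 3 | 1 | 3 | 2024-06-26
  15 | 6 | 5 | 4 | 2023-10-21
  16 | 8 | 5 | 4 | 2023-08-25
SELECT AVG(stock) FROM products WHERE category = 'Computing'

Execution result:
106.00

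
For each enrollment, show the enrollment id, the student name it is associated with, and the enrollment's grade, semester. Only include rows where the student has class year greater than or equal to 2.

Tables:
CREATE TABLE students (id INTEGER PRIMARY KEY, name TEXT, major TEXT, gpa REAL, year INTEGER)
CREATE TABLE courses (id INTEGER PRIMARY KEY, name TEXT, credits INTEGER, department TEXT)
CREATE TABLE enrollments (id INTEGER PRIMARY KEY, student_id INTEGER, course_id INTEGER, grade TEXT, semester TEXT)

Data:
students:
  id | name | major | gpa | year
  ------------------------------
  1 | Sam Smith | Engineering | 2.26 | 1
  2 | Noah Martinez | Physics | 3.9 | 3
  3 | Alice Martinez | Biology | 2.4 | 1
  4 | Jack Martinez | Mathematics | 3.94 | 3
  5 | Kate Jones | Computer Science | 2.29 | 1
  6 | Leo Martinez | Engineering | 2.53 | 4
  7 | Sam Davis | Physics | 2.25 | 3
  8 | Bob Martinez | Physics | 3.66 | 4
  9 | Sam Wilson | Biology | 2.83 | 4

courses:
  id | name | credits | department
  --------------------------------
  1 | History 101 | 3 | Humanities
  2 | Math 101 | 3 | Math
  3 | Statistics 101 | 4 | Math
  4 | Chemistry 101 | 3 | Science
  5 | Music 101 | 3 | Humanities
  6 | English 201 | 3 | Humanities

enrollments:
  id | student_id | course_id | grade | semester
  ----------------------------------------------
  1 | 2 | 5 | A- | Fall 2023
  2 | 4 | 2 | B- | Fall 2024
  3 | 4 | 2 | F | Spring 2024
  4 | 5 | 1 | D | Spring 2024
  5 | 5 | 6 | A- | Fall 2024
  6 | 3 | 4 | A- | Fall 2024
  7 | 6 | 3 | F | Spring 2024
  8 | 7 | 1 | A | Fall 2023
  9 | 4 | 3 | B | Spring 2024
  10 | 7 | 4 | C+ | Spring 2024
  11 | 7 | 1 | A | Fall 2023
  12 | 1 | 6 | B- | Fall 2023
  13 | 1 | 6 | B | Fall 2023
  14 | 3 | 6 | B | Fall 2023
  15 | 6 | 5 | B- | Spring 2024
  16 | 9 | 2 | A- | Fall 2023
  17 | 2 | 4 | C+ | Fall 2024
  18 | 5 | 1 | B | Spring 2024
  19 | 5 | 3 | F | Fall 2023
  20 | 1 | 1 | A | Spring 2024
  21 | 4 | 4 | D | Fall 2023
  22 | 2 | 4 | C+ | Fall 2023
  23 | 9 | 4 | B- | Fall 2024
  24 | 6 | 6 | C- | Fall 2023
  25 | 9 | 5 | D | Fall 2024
SELECT c.id, p.name AS student, c.grade, c.semester FROM enrollments c JOIN students p ON c.student_id = p.id WHERE p.year >= 2

Execution result:
id | student | grade | semester
1 | Noah Martinez | A- | Fall 2023
2 | Jack Martinez | B- | Fall 2024
3 | Jack Martinez | F | Spring 2024
7 | Leo Martinez | F | Spring 2024
8 | Sam Davis | A | Fall 2023
9 | Jack Martinez | B | Spring 2024
10 | Sam Davis | C+ | Spring 2024
11 | Sam Davis | A | Fall 2023
15 | Leo Martinez | B- | Spring 2024
16 | Sam Wilson | A- | Fall 2023
17 | Noah Martinez | C+ | Fall 2024
21 | Jack Martinez | D | Fall 2023
22 | Noah Martinez | C+ | Fall 2023
23 | Sam Wilson | B- | Fall 2024
24 | Leo Martinez | C- | Fall 2023
25 | Sam Wilson | D | Fall 2024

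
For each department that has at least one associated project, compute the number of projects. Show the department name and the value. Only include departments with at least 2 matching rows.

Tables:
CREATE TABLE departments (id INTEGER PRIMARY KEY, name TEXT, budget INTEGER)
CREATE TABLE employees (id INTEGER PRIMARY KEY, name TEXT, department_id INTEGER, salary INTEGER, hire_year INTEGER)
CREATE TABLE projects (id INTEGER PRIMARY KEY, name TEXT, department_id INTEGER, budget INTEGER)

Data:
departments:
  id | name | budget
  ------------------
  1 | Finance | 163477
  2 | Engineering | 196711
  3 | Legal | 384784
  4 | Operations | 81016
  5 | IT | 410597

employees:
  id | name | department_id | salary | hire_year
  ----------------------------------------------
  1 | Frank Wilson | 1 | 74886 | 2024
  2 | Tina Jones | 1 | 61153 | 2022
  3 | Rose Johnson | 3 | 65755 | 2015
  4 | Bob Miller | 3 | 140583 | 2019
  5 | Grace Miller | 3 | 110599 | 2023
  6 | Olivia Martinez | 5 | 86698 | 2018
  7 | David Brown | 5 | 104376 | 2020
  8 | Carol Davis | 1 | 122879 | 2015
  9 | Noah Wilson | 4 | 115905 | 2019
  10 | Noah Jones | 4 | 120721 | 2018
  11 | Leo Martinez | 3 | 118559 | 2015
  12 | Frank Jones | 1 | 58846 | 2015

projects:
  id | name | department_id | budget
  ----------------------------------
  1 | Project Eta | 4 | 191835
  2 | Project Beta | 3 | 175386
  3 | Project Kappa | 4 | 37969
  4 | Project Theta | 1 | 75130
SELECT p.name, COUNT(*) AS n FROM projects c JOIN departments p ON c.department_id = p.id GROUP BY p.id, p.name HAVING COUNT(*) >= 2

Execution result:
name | n
Operations | 2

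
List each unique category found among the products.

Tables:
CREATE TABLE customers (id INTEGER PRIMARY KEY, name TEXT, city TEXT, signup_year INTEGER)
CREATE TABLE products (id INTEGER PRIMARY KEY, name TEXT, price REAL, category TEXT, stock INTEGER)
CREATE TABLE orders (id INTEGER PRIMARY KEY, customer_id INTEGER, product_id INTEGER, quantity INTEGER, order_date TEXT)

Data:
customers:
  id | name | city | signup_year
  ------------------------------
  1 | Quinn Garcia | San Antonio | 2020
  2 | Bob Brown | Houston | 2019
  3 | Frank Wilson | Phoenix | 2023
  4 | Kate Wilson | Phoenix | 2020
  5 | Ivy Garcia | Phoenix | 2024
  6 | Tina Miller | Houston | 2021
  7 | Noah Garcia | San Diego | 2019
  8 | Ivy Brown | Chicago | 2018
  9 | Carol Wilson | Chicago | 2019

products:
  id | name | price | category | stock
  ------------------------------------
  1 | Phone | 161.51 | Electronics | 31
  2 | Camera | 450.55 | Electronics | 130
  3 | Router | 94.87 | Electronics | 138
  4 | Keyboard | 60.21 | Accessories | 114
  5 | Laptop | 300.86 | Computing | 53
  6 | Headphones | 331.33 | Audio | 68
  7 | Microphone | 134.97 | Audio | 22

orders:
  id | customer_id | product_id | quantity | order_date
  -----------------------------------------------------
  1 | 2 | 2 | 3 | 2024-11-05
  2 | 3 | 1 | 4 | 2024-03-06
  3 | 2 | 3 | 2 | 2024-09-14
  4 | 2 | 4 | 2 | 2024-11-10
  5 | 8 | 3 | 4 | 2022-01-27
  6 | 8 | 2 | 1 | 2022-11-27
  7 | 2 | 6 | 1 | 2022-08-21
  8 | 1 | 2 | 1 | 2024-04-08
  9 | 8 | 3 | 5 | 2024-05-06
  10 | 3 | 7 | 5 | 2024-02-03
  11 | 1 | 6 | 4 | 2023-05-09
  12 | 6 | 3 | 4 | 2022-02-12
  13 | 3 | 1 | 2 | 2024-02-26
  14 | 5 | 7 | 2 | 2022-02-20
SELECT DISTINCT category FROM products

Execution result:
category
Electronics
Accessories
Computing
Audio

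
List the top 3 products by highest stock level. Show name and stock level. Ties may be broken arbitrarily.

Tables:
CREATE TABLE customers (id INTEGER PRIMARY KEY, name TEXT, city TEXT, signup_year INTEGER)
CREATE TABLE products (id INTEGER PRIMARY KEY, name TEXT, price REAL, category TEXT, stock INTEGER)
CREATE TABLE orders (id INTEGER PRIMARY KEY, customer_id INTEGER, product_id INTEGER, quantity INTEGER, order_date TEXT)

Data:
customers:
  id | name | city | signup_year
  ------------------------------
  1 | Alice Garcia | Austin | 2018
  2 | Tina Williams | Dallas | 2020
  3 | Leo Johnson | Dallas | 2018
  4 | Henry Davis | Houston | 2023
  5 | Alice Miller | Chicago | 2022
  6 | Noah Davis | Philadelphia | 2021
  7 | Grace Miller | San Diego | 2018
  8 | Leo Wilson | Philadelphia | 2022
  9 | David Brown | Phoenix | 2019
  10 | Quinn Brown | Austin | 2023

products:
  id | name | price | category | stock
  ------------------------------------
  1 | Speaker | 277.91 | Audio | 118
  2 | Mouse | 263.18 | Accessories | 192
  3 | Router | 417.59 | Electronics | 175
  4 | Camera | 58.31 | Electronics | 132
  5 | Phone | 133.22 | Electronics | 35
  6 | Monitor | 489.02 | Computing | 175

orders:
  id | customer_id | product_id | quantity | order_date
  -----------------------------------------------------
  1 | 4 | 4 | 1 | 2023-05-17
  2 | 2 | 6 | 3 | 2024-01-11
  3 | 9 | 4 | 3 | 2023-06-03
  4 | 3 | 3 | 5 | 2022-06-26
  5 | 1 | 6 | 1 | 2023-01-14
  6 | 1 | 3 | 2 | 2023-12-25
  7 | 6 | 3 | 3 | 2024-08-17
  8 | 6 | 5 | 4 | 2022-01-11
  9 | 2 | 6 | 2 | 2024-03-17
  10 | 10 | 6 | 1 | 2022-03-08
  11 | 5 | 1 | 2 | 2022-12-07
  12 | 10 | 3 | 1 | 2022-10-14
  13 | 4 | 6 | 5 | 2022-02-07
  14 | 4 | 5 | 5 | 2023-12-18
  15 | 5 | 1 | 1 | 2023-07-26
SELECT name, stock FROM products ORDER BY stock DESC LIMIT 3

Execution result:
name | stock
Mouse | 192
Router | 175
Monitor | 175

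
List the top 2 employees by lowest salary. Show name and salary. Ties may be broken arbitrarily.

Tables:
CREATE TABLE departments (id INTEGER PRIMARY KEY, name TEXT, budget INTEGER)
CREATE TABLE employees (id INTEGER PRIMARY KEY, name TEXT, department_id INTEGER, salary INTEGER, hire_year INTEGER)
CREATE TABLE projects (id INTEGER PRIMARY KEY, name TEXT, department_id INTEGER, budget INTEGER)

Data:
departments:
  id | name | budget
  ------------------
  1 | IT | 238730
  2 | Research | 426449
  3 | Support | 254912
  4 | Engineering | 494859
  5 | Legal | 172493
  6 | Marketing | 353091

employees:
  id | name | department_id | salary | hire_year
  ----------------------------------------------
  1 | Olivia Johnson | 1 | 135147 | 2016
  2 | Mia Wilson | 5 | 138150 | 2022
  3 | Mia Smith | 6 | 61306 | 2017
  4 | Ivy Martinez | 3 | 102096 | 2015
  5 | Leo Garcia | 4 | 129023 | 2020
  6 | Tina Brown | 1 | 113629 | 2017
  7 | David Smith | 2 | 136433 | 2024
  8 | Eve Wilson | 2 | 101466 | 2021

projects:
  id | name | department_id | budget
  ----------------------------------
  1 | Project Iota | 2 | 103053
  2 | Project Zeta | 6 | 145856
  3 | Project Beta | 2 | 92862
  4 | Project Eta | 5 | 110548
SELECT name, salary FROM employees ORDER BY salary ASC LIMIT 2

Execution result:
name | salary
Mia Smith | 61306
Eve Wilson | 101466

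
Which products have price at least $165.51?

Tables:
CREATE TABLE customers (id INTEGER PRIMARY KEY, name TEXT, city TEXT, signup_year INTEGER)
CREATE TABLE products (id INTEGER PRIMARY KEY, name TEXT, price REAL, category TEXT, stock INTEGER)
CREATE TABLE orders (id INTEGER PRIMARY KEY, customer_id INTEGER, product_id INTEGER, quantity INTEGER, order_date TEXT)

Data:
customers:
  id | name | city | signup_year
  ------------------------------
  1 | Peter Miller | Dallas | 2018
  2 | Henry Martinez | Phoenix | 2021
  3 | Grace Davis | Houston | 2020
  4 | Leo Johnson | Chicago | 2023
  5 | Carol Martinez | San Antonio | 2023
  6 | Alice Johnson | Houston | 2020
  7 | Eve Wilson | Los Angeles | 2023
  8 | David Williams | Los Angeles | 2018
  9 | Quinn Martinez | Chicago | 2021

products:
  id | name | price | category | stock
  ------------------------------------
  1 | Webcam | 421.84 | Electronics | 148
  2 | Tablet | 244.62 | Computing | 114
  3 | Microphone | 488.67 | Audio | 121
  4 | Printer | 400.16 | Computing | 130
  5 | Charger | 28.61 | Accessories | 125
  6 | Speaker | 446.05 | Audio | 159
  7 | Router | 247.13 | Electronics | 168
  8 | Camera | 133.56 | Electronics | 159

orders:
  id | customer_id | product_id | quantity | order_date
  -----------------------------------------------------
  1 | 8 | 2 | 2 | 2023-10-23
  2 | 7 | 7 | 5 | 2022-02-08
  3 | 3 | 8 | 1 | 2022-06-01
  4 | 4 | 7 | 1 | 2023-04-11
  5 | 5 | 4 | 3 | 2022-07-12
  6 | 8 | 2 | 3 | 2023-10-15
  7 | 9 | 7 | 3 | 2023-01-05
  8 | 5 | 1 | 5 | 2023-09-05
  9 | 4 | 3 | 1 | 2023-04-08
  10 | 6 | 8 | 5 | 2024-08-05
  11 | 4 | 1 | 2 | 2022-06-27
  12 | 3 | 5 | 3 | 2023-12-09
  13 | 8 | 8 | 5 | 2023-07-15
SELECT name, price FROM products WHERE price >= 165.51

Execution result:
name | price
Webcam | 421.84
Tablet | 244.62
Microphone | 488.67
Printer | 400.16
Speaker | 446.05
Router | 247.13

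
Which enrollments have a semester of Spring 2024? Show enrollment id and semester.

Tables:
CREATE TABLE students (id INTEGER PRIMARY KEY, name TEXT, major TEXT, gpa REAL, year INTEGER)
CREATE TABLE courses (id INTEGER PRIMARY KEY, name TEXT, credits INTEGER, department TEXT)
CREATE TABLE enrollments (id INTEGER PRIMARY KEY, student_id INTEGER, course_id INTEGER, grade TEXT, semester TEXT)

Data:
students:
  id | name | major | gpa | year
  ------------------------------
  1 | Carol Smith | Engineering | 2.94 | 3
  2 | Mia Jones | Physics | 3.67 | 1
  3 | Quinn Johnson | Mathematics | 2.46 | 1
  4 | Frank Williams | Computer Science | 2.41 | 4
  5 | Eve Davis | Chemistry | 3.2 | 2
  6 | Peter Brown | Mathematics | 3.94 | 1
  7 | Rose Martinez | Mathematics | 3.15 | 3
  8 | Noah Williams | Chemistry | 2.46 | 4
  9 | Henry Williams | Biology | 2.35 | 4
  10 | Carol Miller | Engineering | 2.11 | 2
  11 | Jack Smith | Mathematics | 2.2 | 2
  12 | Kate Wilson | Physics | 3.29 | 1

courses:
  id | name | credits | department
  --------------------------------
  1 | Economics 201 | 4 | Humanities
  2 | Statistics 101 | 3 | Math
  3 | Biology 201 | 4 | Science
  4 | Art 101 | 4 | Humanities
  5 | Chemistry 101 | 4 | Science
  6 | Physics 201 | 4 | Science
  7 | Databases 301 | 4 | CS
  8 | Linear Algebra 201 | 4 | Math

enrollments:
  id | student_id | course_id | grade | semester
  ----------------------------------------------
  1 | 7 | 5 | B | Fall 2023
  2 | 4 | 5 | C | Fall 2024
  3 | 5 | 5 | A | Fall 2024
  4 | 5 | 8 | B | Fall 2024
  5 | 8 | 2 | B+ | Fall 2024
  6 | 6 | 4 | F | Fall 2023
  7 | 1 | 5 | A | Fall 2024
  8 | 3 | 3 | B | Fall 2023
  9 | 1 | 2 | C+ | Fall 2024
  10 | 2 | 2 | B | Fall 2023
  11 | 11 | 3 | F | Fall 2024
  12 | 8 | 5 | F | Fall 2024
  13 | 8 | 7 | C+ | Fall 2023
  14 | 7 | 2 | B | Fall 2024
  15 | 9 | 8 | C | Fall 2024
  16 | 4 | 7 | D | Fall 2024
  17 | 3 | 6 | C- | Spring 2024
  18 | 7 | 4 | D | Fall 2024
SELECT id, semester FROM enrollments WHERE semester = 'Spring 2024'

Execution result:
id | semester
17 | Spring 2024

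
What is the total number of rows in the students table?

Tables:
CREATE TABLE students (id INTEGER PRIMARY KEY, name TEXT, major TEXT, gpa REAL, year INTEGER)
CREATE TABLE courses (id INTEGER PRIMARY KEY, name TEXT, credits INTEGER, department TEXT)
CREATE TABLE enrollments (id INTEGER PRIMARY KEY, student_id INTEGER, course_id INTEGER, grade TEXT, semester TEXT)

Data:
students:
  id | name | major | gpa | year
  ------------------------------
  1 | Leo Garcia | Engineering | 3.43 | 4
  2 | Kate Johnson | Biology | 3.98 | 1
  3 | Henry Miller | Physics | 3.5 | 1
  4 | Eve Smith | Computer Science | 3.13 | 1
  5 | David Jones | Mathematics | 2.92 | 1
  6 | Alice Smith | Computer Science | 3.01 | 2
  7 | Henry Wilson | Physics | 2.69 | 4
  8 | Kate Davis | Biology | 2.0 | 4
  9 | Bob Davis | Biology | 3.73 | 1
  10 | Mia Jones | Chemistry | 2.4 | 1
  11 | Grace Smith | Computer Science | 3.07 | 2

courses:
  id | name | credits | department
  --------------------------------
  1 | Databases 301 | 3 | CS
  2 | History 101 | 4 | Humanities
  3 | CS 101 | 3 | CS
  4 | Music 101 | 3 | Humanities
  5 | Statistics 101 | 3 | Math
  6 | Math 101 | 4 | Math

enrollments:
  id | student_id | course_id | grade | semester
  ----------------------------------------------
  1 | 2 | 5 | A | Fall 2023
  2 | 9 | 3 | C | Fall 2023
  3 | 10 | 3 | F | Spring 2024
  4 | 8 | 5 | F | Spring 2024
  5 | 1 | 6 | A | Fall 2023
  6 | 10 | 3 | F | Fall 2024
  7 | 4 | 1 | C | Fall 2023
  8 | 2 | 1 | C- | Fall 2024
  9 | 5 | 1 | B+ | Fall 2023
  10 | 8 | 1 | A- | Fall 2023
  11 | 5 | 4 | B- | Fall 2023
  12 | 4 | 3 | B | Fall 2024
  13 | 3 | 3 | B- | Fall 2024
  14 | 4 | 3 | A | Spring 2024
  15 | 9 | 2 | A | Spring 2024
SELECT COUNT(*) FROM students

Execution result:
11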